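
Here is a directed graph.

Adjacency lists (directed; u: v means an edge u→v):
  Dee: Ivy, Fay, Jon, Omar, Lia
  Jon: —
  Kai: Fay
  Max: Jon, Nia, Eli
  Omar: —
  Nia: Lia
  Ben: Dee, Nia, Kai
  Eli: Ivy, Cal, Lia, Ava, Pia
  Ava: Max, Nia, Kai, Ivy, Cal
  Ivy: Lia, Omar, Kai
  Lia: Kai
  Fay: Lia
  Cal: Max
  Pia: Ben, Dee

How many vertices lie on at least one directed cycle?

A vertex is on a directed cycle iff it belongs to a strongly connected component of size ≥ 2 (or has a self-loop).
The vertices on cycles are {Ava, Cal, Eli, Fay, Kai, Lia, Max} — 7 in total.

7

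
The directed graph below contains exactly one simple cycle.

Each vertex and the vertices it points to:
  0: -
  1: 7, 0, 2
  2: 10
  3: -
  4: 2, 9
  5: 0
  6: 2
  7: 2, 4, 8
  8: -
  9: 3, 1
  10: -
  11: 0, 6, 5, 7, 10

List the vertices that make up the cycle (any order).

1, 4, 7, 9

DFS with gray/black marking from 7:
7 gray
  2 gray
    10 gray
    10 black
  2 black
  4 gray
    4→2: 2 black — skip
    9 gray
      3 gray
      3 black
      1 gray
        1→7: 7 is gray → back edge
Back edge closes the cycle 7 → 4 → 9 → 1 → 7; its vertices are {1, 4, 7, 9}.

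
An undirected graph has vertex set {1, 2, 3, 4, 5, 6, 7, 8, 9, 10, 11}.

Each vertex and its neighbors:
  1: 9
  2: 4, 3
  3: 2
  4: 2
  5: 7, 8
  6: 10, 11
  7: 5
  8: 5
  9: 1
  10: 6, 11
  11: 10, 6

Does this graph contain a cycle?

Yes

DFS, tracking each vertex's parent; an edge to a visited non-parent vertex closes a cycle.
Start from 10:
visit 10 (parent –)
  visit 6 (parent 10)
    6–10: parent, skip
    visit 11 (parent 6)
      11–10: 10 visited and ≠ parent → cycle
Cycle: 10 – 6 – 11 – 10.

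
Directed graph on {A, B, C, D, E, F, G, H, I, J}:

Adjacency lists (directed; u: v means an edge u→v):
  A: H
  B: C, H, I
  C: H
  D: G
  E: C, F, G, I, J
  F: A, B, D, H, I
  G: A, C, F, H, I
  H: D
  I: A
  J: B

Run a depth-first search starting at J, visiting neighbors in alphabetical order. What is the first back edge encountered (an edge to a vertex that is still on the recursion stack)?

DFS from J (visiting neighbors in alphabetical order); mark gray on enter, black on exit:
J gray
  B gray
    C gray
      H gray
        D gray
          G gray
            A gray
              A→H: H is gray → back edge
First back edge: A → H.

A→H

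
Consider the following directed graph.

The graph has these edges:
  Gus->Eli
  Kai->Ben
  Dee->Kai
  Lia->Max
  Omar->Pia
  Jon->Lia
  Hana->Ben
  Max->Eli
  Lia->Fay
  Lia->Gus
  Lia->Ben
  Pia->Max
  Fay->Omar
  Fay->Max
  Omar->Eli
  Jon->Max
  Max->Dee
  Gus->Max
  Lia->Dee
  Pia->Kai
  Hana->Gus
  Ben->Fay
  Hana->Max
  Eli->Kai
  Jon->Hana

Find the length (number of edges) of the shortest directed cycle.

5

For each vertex v, BFS finds the shortest path from v back to v.
The shortest such closed walk is Ben → Fay → Omar → Eli → Kai → Ben, length 5.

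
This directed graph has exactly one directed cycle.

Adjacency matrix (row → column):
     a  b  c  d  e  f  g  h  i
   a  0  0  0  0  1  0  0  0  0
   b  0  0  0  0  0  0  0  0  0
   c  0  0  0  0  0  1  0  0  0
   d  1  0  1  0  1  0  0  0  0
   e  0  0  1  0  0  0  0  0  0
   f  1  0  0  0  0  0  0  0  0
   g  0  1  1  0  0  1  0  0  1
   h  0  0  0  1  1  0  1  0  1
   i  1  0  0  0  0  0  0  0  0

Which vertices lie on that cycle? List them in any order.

a, c, e, f

DFS with gray/black marking from c:
c gray
  f gray
    a gray
      e gray
        e→c: c is gray → back edge
Back edge closes the cycle c → f → a → e → c; its vertices are {a, c, e, f}.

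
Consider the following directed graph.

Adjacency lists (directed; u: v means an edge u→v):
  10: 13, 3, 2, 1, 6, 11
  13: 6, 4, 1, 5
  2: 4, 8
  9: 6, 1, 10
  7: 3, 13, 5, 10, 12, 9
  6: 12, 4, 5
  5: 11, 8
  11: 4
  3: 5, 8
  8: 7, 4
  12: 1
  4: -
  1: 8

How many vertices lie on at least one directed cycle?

A vertex is on a directed cycle iff it belongs to a strongly connected component of size ≥ 2 (or has a self-loop).
The vertices on cycles are {1, 2, 3, 5, 6, 7, 8, 9, 10, 12, 13} — 11 in total.

11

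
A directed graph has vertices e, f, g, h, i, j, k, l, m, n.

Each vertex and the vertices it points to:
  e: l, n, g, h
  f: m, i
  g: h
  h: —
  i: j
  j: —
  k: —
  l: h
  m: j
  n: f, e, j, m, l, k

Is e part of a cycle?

Yes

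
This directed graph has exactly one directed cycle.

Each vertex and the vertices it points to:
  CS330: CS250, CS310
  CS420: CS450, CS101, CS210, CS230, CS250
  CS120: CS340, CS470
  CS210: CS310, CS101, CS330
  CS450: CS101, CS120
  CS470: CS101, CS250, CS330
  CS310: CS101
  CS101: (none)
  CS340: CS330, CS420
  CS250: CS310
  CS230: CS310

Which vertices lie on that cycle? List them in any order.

CS120, CS340, CS420, CS450

DFS with gray/black marking from CS420:
CS420 gray
  CS450 gray
    CS101 gray
    CS101 black
    CS120 gray
      CS340 gray
        CS330 gray
          CS250 gray
            CS310 gray
              CS310→CS101: CS101 black — skip
            CS310 black
          CS250 black
          CS330→CS310: CS310 black — skip
        CS330 black
        CS340→CS420: CS420 is gray → back edge
Back edge closes the cycle CS420 → CS450 → CS120 → CS340 → CS420; its vertices are {CS120, CS340, CS420, CS450}.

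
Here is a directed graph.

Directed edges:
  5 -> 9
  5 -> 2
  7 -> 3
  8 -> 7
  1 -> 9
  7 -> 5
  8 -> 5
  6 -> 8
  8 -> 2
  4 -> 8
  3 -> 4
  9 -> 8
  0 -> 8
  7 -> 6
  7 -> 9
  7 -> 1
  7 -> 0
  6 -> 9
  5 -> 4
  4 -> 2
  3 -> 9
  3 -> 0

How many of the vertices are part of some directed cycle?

A vertex is on a directed cycle iff it belongs to a strongly connected component of size ≥ 2 (or has a self-loop).
The vertices on cycles are {0, 1, 3, 4, 5, 6, 7, 8, 9} — 9 in total.

9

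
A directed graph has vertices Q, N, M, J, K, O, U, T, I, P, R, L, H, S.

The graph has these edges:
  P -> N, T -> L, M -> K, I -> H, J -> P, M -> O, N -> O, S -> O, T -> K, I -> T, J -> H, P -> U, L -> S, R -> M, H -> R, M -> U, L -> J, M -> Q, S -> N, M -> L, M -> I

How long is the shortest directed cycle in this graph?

For each vertex v, BFS finds the shortest path from v back to v.
The shortest such closed walk is M → I → H → R → M, length 4.

4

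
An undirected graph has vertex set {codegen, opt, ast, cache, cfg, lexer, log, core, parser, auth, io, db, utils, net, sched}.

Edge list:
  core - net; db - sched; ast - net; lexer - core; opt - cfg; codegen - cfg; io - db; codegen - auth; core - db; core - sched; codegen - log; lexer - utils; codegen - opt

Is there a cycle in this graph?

Yes

DFS, tracking each vertex's parent; an edge to a visited non-parent vertex closes a cycle.
Start from opt:
visit opt (parent –)
  visit cfg (parent opt)
    cfg–opt: parent, skip
    visit codegen (parent cfg)
      codegen–cfg: parent, skip
      visit auth (parent codegen)
        auth–codegen: parent, skip
      codegen–opt: opt visited and ≠ parent → cycle
Cycle: opt – cfg – codegen – opt.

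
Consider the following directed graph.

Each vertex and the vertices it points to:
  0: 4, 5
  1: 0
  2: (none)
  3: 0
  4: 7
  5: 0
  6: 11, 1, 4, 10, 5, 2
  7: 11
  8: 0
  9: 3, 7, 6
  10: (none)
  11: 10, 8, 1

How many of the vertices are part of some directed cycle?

7

A vertex is on a directed cycle iff it belongs to a strongly connected component of size ≥ 2 (or has a self-loop).
The vertices on cycles are {0, 1, 4, 5, 7, 8, 11} — 7 in total.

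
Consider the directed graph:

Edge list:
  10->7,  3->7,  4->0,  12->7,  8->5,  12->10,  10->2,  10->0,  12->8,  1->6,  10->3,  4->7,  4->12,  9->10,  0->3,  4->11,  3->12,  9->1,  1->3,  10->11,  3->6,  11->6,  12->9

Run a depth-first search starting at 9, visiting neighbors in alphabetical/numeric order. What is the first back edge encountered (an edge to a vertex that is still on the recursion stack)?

12→9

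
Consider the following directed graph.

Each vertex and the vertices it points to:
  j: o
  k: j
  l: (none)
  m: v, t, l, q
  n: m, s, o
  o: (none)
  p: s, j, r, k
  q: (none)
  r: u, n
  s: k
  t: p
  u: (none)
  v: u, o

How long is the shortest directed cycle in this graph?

For each vertex v, BFS finds the shortest path from v back to v.
The shortest such closed walk is n → m → t → p → r → n, length 5.

5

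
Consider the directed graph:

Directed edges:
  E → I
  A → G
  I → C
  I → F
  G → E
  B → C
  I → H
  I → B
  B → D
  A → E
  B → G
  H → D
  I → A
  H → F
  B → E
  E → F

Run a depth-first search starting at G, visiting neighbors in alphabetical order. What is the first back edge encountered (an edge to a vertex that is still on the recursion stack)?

A→E

DFS from G (visiting neighbors in alphabetical order); mark gray on enter, black on exit:
G gray
  E gray
    F gray
    F black
    I gray
      A gray
        A→E: E is gray → back edge
First back edge: A → E.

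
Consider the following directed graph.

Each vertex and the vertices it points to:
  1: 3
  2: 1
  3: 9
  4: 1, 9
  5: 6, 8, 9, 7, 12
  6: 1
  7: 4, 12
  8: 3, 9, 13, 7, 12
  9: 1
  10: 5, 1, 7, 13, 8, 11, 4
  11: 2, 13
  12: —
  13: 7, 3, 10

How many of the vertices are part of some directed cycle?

A vertex is on a directed cycle iff it belongs to a strongly connected component of size ≥ 2 (or has a self-loop).
The vertices on cycles are {1, 3, 5, 8, 9, 10, 11, 13} — 8 in total.

8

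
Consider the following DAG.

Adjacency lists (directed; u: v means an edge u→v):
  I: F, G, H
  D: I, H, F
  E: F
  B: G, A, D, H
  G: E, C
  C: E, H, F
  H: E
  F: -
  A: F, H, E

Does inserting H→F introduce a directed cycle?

Adding H→F creates a cycle iff F can already reach H.
Explore from F: no path reaches H. The graph stays acyclic.

No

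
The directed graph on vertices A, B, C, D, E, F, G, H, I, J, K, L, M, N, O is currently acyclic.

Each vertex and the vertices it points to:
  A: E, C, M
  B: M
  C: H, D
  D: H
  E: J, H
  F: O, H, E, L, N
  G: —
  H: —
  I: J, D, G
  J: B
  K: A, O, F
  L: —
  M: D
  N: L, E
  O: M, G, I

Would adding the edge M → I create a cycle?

Yes

Adding M→I creates a cycle iff I can already reach M.
Path from I: I → J → B → M.
So I → … → M → I is a cycle.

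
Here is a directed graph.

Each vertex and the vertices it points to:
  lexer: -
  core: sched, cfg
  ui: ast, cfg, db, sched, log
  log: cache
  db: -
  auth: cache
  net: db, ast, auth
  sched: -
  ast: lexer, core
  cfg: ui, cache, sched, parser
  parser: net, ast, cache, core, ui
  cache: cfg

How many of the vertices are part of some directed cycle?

9

A vertex is on a directed cycle iff it belongs to a strongly connected component of size ≥ 2 (or has a self-loop).
The vertices on cycles are {ui, ast, cfg, log, net, auth, core, cache, parser} — 9 in total.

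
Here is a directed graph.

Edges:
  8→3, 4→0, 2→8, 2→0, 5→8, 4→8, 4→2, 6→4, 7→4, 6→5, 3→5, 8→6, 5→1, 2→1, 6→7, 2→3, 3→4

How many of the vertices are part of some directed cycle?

A vertex is on a directed cycle iff it belongs to a strongly connected component of size ≥ 2 (or has a self-loop).
The vertices on cycles are {2, 3, 4, 5, 6, 7, 8} — 7 in total.

7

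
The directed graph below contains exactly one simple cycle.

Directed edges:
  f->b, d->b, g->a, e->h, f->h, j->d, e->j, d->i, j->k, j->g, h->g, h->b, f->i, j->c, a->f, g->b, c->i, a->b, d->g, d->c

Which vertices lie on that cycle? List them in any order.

a, f, g, h

DFS with gray/black marking from h:
h gray
  g gray
    a gray
      b gray
      b black
      f gray
        f→h: h is gray → back edge
Back edge closes the cycle h → g → a → f → h; its vertices are {a, f, g, h}.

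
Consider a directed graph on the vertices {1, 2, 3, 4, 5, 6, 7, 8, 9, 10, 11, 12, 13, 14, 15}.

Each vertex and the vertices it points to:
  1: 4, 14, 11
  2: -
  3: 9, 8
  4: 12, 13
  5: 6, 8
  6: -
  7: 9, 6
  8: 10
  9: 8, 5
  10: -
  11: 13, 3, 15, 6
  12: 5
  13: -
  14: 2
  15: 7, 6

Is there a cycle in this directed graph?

No

DFS with white/gray/black marking, starting from 13:
13 gray
13 black
1 gray
  4 gray
    12 gray
      5 gray
        6 gray
        6 black
        8 gray
          10 gray
          10 black
        8 black
      5 black
    12 black
    4→13: 13 black — skip
  4 black
  14 gray
    2 gray
    2 black
  14 black
  11 gray
    11→13: 13 black — skip
    3 gray
      9 gray
        9→8: 8 black — skip
        9→5: 5 black — skip
      9 black
      3→8: 8 black — skip
    3 black
    15 gray
      7 gray
        7→9: 9 black — skip
        7→6: 6 black — skip
      7 black
      15→6: 6 black — skip
    15 black
    11→6: 6 black — skip
  11 black
1 black
Every edge goes to a white or black vertex — no back edge, so the graph is acyclic.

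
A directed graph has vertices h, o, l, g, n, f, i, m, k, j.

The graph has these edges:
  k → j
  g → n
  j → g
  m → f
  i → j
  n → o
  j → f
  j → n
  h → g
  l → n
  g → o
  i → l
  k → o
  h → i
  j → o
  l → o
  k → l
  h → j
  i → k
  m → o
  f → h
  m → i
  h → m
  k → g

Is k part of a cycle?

Yes

k is on a cycle iff k can reach itself via ≥1 edge.
k → j → f → h → i → k — yes.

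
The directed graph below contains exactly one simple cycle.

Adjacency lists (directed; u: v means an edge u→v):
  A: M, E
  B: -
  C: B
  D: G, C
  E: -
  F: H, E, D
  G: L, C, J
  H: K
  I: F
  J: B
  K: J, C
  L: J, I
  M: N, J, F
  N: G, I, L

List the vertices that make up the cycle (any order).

D, F, G, I, L

DFS with gray/black marking from F:
F gray
  H gray
    K gray
      J gray
        B gray
        B black
      J black
      C gray
        C→B: B black — skip
      C black
    K black
  H black
  E gray
  E black
  D gray
    G gray
      L gray
        L→J: J black — skip
        I gray
          I→F: F is gray → back edge
Back edge closes the cycle F → D → G → L → I → F; its vertices are {D, F, G, I, L}.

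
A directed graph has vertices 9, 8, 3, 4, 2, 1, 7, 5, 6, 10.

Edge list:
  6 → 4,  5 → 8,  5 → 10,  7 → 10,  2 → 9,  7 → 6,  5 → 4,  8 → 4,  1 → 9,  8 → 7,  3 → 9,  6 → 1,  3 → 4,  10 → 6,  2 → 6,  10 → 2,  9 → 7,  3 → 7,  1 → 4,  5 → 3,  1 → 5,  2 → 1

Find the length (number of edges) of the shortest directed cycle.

For each vertex v, BFS finds the shortest path from v back to v.
The shortest such closed walk is 5 → 10 → 2 → 1 → 5, length 4.

4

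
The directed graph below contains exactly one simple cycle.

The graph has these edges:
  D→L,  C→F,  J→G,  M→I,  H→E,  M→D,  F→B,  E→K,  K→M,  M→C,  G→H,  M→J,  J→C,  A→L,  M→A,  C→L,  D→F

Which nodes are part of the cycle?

DFS with gray/black marking from M:
M gray
  D gray
    F gray
      B gray
      B black
    F black
    L gray
    L black
  D black
  J gray
    G gray
      H gray
        E gray
          K gray
            K→M: M is gray → back edge
Back edge closes the cycle M → J → G → H → E → K → M; its vertices are {E, G, H, J, K, M}.

E, G, H, J, K, M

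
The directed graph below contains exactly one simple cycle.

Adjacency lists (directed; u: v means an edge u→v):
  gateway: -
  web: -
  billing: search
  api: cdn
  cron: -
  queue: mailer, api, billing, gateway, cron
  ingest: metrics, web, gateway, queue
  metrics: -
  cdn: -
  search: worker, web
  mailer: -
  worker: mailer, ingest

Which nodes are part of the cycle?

queue, ingest, search, worker, billing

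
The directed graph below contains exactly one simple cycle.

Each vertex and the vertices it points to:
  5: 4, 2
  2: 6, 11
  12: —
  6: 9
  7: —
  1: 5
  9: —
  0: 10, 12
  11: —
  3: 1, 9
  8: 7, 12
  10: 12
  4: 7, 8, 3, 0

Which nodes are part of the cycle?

DFS with gray/black marking from 5:
5 gray
  4 gray
    7 gray
    7 black
    8 gray
      8→7: 7 black — skip
      12 gray
      12 black
    8 black
    3 gray
      1 gray
        1→5: 5 is gray → back edge
Back edge closes the cycle 5 → 4 → 3 → 1 → 5; its vertices are {1, 3, 4, 5}.

1, 3, 4, 5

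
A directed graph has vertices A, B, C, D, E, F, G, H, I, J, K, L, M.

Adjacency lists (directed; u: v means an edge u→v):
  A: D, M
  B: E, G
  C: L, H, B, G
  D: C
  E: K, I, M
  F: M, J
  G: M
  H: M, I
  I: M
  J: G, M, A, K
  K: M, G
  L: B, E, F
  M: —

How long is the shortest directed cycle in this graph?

6

For each vertex v, BFS finds the shortest path from v back to v.
The shortest such closed walk is A → D → C → L → F → J → A, length 6.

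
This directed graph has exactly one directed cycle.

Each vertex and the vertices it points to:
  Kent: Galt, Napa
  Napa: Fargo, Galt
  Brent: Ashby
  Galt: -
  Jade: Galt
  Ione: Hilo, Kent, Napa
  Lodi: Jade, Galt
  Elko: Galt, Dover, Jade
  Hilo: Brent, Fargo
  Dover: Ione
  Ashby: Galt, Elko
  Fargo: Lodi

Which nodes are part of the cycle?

DFS with gray/black marking from Ione:
Ione gray
  Hilo gray
    Brent gray
      Ashby gray
        Galt gray
        Galt black
        Elko gray
          Elko→Galt: Galt black — skip
          Dover gray
            Dover→Ione: Ione is gray → back edge
Back edge closes the cycle Ione → Hilo → Brent → Ashby → Elko → Dover → Ione; its vertices are {Elko, Hilo, Ione, Ashby, Brent, Dover}.

Elko, Hilo, Ione, Ashby, Brent, Dover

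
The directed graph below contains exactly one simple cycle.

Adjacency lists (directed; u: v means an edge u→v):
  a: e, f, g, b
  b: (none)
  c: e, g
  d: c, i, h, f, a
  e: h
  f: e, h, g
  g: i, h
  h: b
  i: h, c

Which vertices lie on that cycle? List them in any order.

c, g, i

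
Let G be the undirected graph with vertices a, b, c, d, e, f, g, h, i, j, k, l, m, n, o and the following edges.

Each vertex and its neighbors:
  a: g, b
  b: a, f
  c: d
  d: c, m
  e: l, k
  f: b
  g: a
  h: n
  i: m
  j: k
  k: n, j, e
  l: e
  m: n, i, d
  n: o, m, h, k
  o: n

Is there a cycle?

No

DFS, tracking each vertex's parent; an edge to a visited non-parent vertex closes a cycle.
Start from d:
visit d (parent –)
  visit c (parent d)
    c–d: parent, skip
  visit m (parent d)
    visit n (parent m)
      visit o (parent n)
        o–n: parent, skip
      n–m: parent, skip
      visit h (parent n)
        h–n: parent, skip
      visit k (parent n)
        k–n: parent, skip
        visit j (parent k)
          j–k: parent, skip
        visit e (parent k)
          visit l (parent e)
            l–e: parent, skip
          e–k: parent, skip
    visit i (parent m)
      i–m: parent, skip
    m–d: parent, skip
visit a (parent –)
  visit g (parent a)
    g–a: parent, skip
  visit b (parent a)
    b–a: parent, skip
    visit f (parent b)
      f–b: parent, skip
No non-parent visited neighbor found — the graph is a forest.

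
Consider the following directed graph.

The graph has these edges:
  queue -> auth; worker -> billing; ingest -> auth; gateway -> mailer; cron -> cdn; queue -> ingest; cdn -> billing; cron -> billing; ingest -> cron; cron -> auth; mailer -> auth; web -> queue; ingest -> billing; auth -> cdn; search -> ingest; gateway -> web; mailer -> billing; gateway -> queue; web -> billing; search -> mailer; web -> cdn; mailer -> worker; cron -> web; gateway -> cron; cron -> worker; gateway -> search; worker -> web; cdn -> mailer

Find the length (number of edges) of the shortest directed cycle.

3

For each vertex v, BFS finds the shortest path from v back to v.
The shortest such closed walk is auth → cdn → mailer → auth, length 3.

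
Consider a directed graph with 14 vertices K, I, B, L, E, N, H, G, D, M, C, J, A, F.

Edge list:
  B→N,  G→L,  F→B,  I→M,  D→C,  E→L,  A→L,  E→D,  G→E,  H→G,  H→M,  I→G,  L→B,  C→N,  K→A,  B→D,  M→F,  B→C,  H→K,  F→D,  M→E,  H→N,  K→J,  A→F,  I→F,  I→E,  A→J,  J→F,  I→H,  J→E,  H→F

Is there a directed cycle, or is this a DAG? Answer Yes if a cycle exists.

No

DFS with white/gray/black marking, starting from B:
B gray
  N gray
  N black
  C gray
    C→N: N black — skip
  C black
  D gray
    D→C: C black — skip
  D black
B black
K gray
  J gray
    E gray
      L gray
        L→B: B black — skip
      L black
      E→D: D black — skip
    E black
    F gray
      F→D: D black — skip
      F→B: B black — skip
    F black
  J black
  A gray
    A→J: J black — skip
    A→F: F black — skip
    A→L: L black — skip
  A black
K black
I gray
  I→F: F black — skip
  H gray
    H→F: F black — skip
    M gray
      M→E: E black — skip
      M→F: F black — skip
    M black
    H→K: K black — skip
    H→N: N black — skip
    G gray
      G→E: E black — skip
      G→L: L black — skip
    G black
  H black
  I→M: M black — skip
  I→G: G black — skip
  I→E: E black — skip
I black
Every edge goes to a white or black vertex — no back edge, so the graph is acyclic.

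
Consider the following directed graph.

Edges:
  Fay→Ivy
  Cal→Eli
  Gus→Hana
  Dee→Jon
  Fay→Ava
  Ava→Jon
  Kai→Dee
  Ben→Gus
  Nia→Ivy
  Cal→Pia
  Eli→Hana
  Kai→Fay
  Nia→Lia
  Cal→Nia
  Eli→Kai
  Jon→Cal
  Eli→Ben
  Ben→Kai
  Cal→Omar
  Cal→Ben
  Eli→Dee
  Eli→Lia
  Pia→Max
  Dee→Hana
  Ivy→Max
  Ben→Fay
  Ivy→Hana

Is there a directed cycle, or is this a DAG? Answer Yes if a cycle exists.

Yes

DFS with white/gray/black marking, starting from Hana:
Hana gray
Hana black
Fay gray
  Ava gray
    Jon gray
      Cal gray
        Eli gray
          Dee gray
            Dee→Jon: Jon is gray → back edge
Back edge found, so a cycle exists: Jon → Cal → Eli → Dee → Jon.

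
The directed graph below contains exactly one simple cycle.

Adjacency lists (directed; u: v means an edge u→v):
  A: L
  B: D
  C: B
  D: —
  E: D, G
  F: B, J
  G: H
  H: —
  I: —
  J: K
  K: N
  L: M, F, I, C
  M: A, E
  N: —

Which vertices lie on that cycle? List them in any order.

DFS with gray/black marking from L:
L gray
  M gray
    A gray
      A→L: L is gray → back edge
Back edge closes the cycle L → M → A → L; its vertices are {A, L, M}.

A, L, M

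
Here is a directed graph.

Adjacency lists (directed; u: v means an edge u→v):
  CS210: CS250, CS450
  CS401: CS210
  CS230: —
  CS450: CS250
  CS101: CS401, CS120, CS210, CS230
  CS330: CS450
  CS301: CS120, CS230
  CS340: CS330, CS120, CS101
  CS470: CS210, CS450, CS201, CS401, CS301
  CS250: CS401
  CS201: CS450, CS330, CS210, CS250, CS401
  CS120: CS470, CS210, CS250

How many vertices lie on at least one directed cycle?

A vertex is on a directed cycle iff it belongs to a strongly connected component of size ≥ 2 (or has a self-loop).
The vertices on cycles are {CS120, CS210, CS250, CS301, CS401, CS450, CS470} — 7 in total.

7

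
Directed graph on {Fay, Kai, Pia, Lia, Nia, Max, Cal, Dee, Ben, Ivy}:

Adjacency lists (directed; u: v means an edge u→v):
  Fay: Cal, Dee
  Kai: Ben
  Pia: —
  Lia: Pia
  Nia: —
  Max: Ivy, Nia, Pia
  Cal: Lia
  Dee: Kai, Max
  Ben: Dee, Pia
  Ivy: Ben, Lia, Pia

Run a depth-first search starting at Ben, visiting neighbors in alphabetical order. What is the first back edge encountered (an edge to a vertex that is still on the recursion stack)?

DFS from Ben (visiting neighbors in alphabetical order); mark gray on enter, black on exit:
Ben gray
  Dee gray
    Kai gray
      Kai→Ben: Ben is gray → back edge
First back edge: Kai → Ben.

Kai→Ben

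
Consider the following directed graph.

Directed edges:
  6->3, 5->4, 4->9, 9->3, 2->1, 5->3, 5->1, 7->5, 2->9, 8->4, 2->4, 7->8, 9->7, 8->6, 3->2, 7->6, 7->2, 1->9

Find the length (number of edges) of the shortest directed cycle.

For each vertex v, BFS finds the shortest path from v back to v.
The shortest such closed walk is 7 → 2 → 9 → 7, length 3.

3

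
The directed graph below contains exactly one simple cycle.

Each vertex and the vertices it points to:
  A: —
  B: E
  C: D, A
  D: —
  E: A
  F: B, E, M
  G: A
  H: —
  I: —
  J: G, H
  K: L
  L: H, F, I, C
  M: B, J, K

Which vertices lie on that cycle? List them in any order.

F, K, L, M

DFS with gray/black marking from L:
L gray
  H gray
  H black
  F gray
    B gray
      E gray
        A gray
        A black
      E black
    B black
    F→E: E black — skip
    M gray
      M→B: B black — skip
      J gray
        G gray
          G→A: A black — skip
        G black
        J→H: H black — skip
      J black
      K gray
        K→L: L is gray → back edge
Back edge closes the cycle L → F → M → K → L; its vertices are {F, K, L, M}.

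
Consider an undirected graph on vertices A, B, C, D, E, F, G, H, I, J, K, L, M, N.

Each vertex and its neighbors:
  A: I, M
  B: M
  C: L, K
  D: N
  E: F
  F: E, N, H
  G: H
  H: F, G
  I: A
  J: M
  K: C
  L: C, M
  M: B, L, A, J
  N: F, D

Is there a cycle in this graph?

No

DFS, tracking each vertex's parent; an edge to a visited non-parent vertex closes a cycle.
Start from N:
visit N (parent –)
  visit F (parent N)
    visit E (parent F)
      E–F: parent, skip
    F–N: parent, skip
    visit H (parent F)
      H–F: parent, skip
      visit G (parent H)
        G–H: parent, skip
  visit D (parent N)
    D–N: parent, skip
visit A (parent –)
  visit I (parent A)
    I–A: parent, skip
  visit M (parent A)
    visit B (parent M)
      B–M: parent, skip
    visit L (parent M)
      visit C (parent L)
        C–L: parent, skip
        visit K (parent C)
          K–C: parent, skip
      L–M: parent, skip
    M–A: parent, skip
    visit J (parent M)
      J–M: parent, skip
No non-parent visited neighbor found — the graph is a forest.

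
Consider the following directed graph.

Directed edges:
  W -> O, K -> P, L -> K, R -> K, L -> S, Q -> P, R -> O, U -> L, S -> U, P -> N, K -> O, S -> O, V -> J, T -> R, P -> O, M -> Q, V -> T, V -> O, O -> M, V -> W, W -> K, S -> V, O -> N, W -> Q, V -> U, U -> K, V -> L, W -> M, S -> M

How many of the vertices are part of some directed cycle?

8

A vertex is on a directed cycle iff it belongs to a strongly connected component of size ≥ 2 (or has a self-loop).
The vertices on cycles are {L, M, O, P, Q, S, U, V} — 8 in total.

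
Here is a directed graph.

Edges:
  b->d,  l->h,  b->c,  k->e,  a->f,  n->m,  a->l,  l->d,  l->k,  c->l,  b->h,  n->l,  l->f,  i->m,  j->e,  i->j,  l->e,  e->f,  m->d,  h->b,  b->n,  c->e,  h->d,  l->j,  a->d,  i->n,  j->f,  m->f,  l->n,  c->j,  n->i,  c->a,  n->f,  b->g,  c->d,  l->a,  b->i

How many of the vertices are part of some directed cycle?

A vertex is on a directed cycle iff it belongs to a strongly connected component of size ≥ 2 (or has a self-loop).
The vertices on cycles are {a, b, c, h, i, l, n} — 7 in total.

7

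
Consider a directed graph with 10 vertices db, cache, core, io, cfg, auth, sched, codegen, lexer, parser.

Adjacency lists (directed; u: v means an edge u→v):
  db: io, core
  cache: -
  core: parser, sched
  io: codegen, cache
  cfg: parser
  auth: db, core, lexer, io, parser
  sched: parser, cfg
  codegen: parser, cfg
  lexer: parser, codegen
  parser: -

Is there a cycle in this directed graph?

No

DFS with white/gray/black marking, starting from lexer:
lexer gray
  parser gray
  parser black
  codegen gray
    codegen→parser: parser black — skip
    cfg gray
      cfg→parser: parser black — skip
    cfg black
  codegen black
lexer black
db gray
  io gray
    io→codegen: codegen black — skip
    cache gray
    cache black
  io black
  core gray
    core→parser: parser black — skip
    sched gray
      sched→parser: parser black — skip
      sched→cfg: cfg black — skip
    sched black
  core black
db black
auth gray
  auth→db: db black — skip
  auth→core: core black — skip
  auth→lexer: lexer black — skip
  auth→io: io black — skip
  auth→parser: parser black — skip
auth black
Every edge goes to a white or black vertex — no back edge, so the graph is acyclic.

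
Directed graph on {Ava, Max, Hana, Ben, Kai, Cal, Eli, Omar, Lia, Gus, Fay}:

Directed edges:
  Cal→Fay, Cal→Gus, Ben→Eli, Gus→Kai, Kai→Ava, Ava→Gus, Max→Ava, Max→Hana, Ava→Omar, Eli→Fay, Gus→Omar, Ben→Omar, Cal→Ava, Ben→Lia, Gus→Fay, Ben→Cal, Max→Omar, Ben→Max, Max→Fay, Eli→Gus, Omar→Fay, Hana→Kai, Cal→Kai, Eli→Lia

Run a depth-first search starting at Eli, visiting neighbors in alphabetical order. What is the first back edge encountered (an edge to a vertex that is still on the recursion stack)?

DFS from Eli (visiting neighbors in alphabetical order); mark gray on enter, black on exit:
Eli gray
  Fay gray
  Fay black
  Gus gray
    Gus→Fay: Fay black — skip
    Kai gray
      Ava gray
        Ava→Gus: Gus is gray → back edge
First back edge: Ava → Gus.

Ava->Gus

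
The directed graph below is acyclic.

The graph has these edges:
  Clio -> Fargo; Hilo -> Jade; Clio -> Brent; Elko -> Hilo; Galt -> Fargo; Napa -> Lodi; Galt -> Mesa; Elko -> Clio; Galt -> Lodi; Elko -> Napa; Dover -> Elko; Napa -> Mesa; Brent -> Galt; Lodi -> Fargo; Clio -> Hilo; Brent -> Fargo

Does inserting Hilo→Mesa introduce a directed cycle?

Adding Hilo→Mesa creates a cycle iff Mesa can already reach Hilo.
Explore from Mesa: no path reaches Hilo. The graph stays acyclic.

No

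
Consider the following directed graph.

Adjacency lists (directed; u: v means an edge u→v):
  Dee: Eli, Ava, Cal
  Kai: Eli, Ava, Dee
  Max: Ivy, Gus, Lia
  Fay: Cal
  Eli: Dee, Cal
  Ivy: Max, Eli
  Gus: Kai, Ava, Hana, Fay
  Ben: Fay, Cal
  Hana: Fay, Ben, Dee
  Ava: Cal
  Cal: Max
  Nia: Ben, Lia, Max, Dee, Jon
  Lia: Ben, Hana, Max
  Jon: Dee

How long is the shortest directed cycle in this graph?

2

For each vertex v, BFS finds the shortest path from v back to v.
The shortest such closed walk is Max → Lia → Max, length 2.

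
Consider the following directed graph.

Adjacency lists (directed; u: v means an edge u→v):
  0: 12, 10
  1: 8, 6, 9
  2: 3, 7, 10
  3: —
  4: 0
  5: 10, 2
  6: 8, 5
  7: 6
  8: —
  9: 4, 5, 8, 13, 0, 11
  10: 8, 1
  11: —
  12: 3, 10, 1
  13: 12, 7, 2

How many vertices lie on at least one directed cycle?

11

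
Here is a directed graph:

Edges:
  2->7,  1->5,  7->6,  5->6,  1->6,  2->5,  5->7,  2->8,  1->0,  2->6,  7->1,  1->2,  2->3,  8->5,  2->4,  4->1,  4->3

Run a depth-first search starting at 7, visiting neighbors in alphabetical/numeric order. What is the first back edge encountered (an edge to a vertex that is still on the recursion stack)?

DFS from 7 (visiting neighbors in alphabetical/numeric order); mark gray on enter, black on exit:
7 gray
  1 gray
    0 gray
    0 black
    2 gray
      3 gray
      3 black
      4 gray
        4→1: 1 is gray → back edge
First back edge: 4 → 1.

4→1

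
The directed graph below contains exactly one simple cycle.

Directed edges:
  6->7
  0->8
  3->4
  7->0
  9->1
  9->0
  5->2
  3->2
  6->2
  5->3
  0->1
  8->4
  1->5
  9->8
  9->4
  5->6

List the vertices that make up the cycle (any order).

DFS with gray/black marking from 0:
0 gray
  1 gray
    5 gray
      6 gray
        2 gray
        2 black
        7 gray
          7→0: 0 is gray → back edge
Back edge closes the cycle 0 → 1 → 5 → 6 → 7 → 0; its vertices are {0, 1, 5, 6, 7}.

0, 1, 5, 6, 7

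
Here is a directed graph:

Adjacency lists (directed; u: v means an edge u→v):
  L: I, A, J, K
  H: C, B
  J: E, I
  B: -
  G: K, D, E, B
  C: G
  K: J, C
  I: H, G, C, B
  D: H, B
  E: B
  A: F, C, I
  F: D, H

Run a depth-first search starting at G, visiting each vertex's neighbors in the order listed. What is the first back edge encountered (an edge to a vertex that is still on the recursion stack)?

DFS from G (visiting each vertex's neighbors in the order listed); mark gray on enter, black on exit:
G gray
  K gray
    J gray
      E gray
        B gray
        B black
      E black
      I gray
        H gray
          C gray
            C→G: G is gray → back edge
First back edge: C → G.

C→G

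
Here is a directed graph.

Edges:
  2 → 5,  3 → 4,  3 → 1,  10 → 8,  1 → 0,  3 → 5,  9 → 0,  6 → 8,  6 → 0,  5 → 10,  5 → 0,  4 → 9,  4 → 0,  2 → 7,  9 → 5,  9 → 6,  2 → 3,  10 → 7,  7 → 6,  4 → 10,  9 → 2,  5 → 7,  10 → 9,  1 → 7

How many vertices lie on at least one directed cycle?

6

A vertex is on a directed cycle iff it belongs to a strongly connected component of size ≥ 2 (or has a self-loop).
The vertices on cycles are {2, 3, 4, 5, 9, 10} — 6 in total.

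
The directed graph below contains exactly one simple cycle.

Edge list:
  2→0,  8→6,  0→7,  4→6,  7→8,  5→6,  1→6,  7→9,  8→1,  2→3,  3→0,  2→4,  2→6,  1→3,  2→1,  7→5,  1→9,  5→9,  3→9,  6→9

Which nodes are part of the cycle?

0, 1, 3, 7, 8

DFS with gray/black marking from 0:
0 gray
  7 gray
    5 gray
      9 gray
      9 black
      6 gray
        6→9: 9 black — skip
      6 black
    5 black
    7→9: 9 black — skip
    8 gray
      1 gray
        1→6: 6 black — skip
        3 gray
          3→0: 0 is gray → back edge
Back edge closes the cycle 0 → 7 → 8 → 1 → 3 → 0; its vertices are {0, 1, 3, 7, 8}.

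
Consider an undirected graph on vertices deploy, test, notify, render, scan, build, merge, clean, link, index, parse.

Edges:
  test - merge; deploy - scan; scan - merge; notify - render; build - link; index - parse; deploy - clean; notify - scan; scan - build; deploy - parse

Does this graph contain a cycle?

DFS, tracking each vertex's parent; an edge to a visited non-parent vertex closes a cycle.
Start from clean:
visit clean (parent –)
  visit deploy (parent clean)
    visit scan (parent deploy)
      visit notify (parent scan)
        notify–scan: parent, skip
        visit render (parent notify)
          render–notify: parent, skip
      scan–deploy: parent, skip
      visit merge (parent scan)
        merge–scan: parent, skip
        visit test (parent merge)
          test–merge: parent, skip
      visit build (parent scan)
        visit link (parent build)
          link–build: parent, skip
        build–scan: parent, skip
    visit parse (parent deploy)
      visit index (parent parse)
        index–parse: parent, skip
      parse–deploy: parent, skip
    deploy–clean: parent, skip
No non-parent visited neighbor found — the graph is a forest.

No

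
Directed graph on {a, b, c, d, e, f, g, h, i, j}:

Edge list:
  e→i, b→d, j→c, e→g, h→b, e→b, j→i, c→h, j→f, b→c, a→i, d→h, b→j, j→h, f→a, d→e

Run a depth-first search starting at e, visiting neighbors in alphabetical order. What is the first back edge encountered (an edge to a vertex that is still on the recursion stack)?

DFS from e (visiting neighbors in alphabetical order); mark gray on enter, black on exit:
e gray
  b gray
    c gray
      h gray
        h→b: b is gray → back edge
First back edge: h → b.

h->b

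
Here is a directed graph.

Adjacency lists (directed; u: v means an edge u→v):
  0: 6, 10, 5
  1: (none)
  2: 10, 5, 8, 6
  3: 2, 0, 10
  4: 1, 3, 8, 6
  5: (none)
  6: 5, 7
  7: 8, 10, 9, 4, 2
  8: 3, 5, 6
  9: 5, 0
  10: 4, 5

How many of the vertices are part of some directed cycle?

9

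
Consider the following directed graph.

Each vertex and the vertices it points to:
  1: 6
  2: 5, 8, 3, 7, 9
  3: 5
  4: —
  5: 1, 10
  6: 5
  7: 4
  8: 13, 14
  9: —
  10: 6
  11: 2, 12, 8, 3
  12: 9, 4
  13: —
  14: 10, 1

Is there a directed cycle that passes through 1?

1 is on a cycle iff 1 can reach itself via ≥1 edge.
1 → 6 → 5 → 1 — yes.

Yes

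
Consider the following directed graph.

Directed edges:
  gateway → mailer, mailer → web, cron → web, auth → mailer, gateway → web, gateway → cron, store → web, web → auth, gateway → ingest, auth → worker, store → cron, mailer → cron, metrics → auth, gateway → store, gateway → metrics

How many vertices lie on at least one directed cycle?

A vertex is on a directed cycle iff it belongs to a strongly connected component of size ≥ 2 (or has a self-loop).
The vertices on cycles are {web, auth, cron, mailer} — 4 in total.

4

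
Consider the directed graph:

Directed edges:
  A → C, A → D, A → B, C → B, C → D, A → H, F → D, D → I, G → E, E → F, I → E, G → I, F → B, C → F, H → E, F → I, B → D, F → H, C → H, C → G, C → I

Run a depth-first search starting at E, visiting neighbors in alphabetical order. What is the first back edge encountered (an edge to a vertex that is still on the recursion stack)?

I→E

DFS from E (visiting neighbors in alphabetical order); mark gray on enter, black on exit:
E gray
  F gray
    B gray
      D gray
        I gray
          I→E: E is gray → back edge
First back edge: I → E.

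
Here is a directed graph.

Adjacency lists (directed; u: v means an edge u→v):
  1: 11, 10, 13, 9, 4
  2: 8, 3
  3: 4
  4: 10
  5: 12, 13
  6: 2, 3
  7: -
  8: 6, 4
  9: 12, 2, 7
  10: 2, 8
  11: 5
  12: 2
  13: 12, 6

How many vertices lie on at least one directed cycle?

6

A vertex is on a directed cycle iff it belongs to a strongly connected component of size ≥ 2 (or has a self-loop).
The vertices on cycles are {2, 3, 4, 6, 8, 10} — 6 in total.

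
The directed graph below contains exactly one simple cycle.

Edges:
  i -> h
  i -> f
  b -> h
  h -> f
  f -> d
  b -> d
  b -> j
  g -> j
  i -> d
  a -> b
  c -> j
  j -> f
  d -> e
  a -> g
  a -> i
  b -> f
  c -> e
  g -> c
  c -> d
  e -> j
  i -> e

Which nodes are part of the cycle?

DFS with gray/black marking from d:
d gray
  e gray
    j gray
      f gray
        f→d: d is gray → back edge
Back edge closes the cycle d → e → j → f → d; its vertices are {d, e, f, j}.

d, e, f, j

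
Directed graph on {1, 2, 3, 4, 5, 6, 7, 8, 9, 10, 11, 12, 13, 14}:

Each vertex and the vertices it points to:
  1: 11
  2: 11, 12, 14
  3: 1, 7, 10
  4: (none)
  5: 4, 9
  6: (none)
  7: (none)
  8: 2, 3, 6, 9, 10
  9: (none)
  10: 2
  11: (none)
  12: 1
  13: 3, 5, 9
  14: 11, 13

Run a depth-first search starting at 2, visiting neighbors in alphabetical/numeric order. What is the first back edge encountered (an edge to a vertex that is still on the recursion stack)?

DFS from 2 (visiting neighbors in alphabetical/numeric order); mark gray on enter, black on exit:
2 gray
  11 gray
  11 black
  12 gray
    1 gray
      1→11: 11 black — skip
    1 black
  12 black
  14 gray
    14→11: 11 black — skip
    13 gray
      3 gray
        3→1: 1 black — skip
        7 gray
        7 black
        10 gray
          10→2: 2 is gray → back edge
First back edge: 10 → 2.

10→2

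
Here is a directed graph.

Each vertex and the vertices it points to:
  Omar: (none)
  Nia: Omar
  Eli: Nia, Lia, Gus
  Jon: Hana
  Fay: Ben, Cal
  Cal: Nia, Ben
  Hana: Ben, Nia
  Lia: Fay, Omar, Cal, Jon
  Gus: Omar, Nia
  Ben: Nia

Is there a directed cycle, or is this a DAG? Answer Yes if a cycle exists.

DFS with white/gray/black marking, starting from Gus:
Gus gray
  Omar gray
  Omar black
  Nia gray
    Nia→Omar: Omar black — skip
  Nia black
Gus black
Eli gray
  Eli→Nia: Nia black — skip
  Lia gray
    Fay gray
      Ben gray
        Ben→Nia: Nia black — skip
      Ben black
      Cal gray
        Cal→Nia: Nia black — skip
        Cal→Ben: Ben black — skip
      Cal black
    Fay black
    Lia→Omar: Omar black — skip
    Lia→Cal: Cal black — skip
    Jon gray
      Hana gray
        Hana→Ben: Ben black — skip
        Hana→Nia: Nia black — skip
      Hana black
    Jon black
  Lia black
  Eli→Gus: Gus black — skip
Eli black
Every edge goes to a white or black vertex — no back edge, so the graph is acyclic.

No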